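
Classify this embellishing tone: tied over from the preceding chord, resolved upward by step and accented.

Approach: by preparation — the pitch is first a chord tone, then held (tied or repeated) while the harmony changes under it. Departure: up by step. Metric position: strong.
A prepared dissonance that resolves upward by step — a retardation. (The same figure resolving downward would be a suspension.)

Retardation.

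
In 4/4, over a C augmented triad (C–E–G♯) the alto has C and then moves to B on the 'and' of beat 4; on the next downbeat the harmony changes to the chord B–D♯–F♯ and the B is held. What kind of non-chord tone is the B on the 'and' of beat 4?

The harmony at that moment is C augmented triad (C, E, G♯); B is not a chord tone.
It is approached by step down from C and then sustained as the same pitch into the next harmony.
Arriving early and becoming a chord tone when the harmony changes — an anticipation.

Anticipation.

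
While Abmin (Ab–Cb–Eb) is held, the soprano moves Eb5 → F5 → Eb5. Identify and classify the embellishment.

F5 is a neighbor tone.

The harmony at that moment is Ab minor triad (Ab, Cb, Eb); F5 is not a chord tone.
It is approached by step up from Eb5 and left by step down to Eb5.
Step away and step back to the same note — a neighbor tone (upper neighbor).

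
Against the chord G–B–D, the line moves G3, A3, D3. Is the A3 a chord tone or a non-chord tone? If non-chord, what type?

The harmony at that moment is G major triad (G, B, D); A3 is not a chord tone.
It is approached by step up from G3 and left by leap down to D3.
Step in, leap out — an escape tone.

Non-chord tone — an escape tone.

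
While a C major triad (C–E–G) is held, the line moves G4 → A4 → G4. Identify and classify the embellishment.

The harmony at that moment is C major triad (C, E, G); A4 is not a chord tone.
It is approached by step up from G4 and left by step down to G4.
Step away and step back to the same note — a neighbor tone (upper neighbor).

A4 is a neighbor tone.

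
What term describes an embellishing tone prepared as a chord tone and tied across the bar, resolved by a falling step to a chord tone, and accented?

Suspension.

Approach: by preparation — the pitch is first a chord tone, then held (tied or repeated) while the harmony changes under it. Departure: down by step. Metric position: strong.
A prepared dissonance that resolves downward by step — a suspension. (The same figure resolving upward would be a retardation.)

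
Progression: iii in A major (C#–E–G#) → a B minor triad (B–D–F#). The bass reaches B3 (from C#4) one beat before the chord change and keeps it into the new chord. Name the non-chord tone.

B3 is an anticipation.

The harmony at that moment is C# minor triad (C#, E, G#); B3 is not a chord tone.
It is approached by step down from C#4 and then sustained as the same pitch into the next harmony.
Arriving early and becoming a chord tone when the harmony changes — an anticipation.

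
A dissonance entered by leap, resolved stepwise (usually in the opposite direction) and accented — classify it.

Appoggiatura.

Approach: by leap. Departure: by step. Metric position: strong.
Leap in, step out, in a metrically strong position — an appoggiatura. (It is the mirror image of the escape tone, which steps in and leaps out from a weak position.)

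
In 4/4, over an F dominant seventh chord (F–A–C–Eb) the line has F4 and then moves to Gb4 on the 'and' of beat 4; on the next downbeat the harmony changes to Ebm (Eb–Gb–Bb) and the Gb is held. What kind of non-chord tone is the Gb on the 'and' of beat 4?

The harmony at that moment is F dominant seventh chord (F, A, C, Eb); Gb4 is not a chord tone.
It is approached by step up from F4 and then sustained as the same pitch into the next harmony.
Arriving early and becoming a chord tone when the harmony changes — an anticipation.

Anticipation.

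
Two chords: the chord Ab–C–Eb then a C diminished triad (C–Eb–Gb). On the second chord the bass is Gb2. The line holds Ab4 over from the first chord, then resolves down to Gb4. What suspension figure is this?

At the second chord the bass is Gb2. The suspended Ab4 lies a ninth above the bass; after resolving down by step to Gb4, the interval above the bass becomes an octave.
Suspension figures are named by those two intervals: 9–8.

9–8 suspension.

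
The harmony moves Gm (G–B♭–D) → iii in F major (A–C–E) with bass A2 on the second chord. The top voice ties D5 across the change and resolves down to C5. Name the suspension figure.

4–3 suspension.

At the second chord the bass is A2. The suspended D5 lies a fourth above the bass; after resolving down by step to C5, the interval above the bass becomes a third.
Suspension figures are named by those two intervals: 4–3.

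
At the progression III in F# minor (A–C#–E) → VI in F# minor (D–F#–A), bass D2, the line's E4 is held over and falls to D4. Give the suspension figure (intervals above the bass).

At the second chord the bass is D2. The suspended E4 lies a ninth above the bass; after resolving down by step to D4, the interval above the bass becomes an octave.
Suspension figures are named by those two intervals: 9–8.

9–8 suspension.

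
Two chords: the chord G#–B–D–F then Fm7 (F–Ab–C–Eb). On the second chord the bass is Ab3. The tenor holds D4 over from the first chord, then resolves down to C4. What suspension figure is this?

4–3 suspension.

At the second chord the bass is Ab3. The suspended D4 lies a fourth above the bass; after resolving down by step to C4, the interval above the bass becomes a third.
Suspension figures are named by those two intervals: 4–3.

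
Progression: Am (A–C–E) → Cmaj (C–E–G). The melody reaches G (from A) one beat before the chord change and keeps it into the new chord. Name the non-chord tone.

G is an anticipation.

The harmony at that moment is A minor triad (A, C, E); G is not a chord tone.
It is approached by step down from A and then sustained as the same pitch into the next harmony.
Arriving early and becoming a chord tone when the harmony changes — an anticipation.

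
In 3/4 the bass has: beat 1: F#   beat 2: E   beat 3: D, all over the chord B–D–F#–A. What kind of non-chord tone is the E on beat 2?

The harmony at that moment is B minor seventh chord (B, D, F#, A); E is not a chord tone.
It is approached by step down from F# and left by step down to D.
Step in, step out in the same direction — a passing tone.

Passing tone.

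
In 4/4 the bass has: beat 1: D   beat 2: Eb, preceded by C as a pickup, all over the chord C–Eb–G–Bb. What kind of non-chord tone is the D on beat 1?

Passing tone.

The harmony at that moment is C minor seventh chord (C, Eb, G, Bb); D is not a chord tone.
It is approached by step up from C and left by step up to Eb.
Step in, step out in the same direction — a passing tone.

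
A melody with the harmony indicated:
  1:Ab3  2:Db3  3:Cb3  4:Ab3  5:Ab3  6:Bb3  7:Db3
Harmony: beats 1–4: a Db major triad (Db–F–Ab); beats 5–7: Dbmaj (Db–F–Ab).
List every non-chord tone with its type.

Cb3 (beat 3) — escape tone; Bb3 (beat 6) — escape tone.

The harmony at that moment is Db major triad (Db, F, Ab); Cb3 is not a chord tone.
It is approached by step down from Db3 and left by leap up to Ab3.
Step in, leap out — an escape tone.
The harmony at that moment is Db major triad (Db, F, Ab); Bb3 is not a chord tone.
It is approached by step up from Ab3 and left by leap down to Db3.
Step in, leap out — an escape tone.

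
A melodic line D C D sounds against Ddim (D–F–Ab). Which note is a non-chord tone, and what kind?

The harmony at that moment is D diminished triad (D, F, Ab); C is not a chord tone.
It is approached by step down from D and left by step up to D.
Step away and step back to the same note — a neighbor tone (lower neighbor).

C is a neighbor tone.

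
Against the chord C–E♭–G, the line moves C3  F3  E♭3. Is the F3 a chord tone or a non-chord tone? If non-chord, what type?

The harmony at that moment is C minor triad (C, E♭, G); F3 is not a chord tone.
It is approached by leap up from C3 and left by step down to E♭3.
Leap in, step out — an appoggiatura.

Non-chord tone — an appoggiatura.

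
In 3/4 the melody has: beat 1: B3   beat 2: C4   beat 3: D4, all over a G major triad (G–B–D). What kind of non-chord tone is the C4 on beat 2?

The harmony at that moment is G major triad (G, B, D); C4 is not a chord tone.
It is approached by step up from B3 and left by step up to D4.
Step in, step out in the same direction — a passing tone.

Passing tone.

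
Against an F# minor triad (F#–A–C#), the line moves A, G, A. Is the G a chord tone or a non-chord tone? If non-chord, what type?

The harmony at that moment is F# minor triad (F#, A, C#); G is not a chord tone.
It is approached by step down from A and left by step up to A.
Step away and step back to the same note — a neighbor tone (lower neighbor).

Non-chord tone — a neighbor tone.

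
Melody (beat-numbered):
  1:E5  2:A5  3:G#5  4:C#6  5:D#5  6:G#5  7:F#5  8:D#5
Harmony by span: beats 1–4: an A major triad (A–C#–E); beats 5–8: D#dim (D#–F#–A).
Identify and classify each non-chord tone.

The harmony at that moment is A major triad (A, C#, E); G#5 is not a chord tone.
It is approached by step down from A5 and left by leap up to C#6.
Step in, leap out — an escape tone.
The harmony at that moment is D# diminished triad (D#, F#, A); G#5 is not a chord tone.
It is approached by leap up from D#5 and left by step down to F#5.
Leap in, step out — an appoggiatura.

G#5 (beat 3) — escape tone; G#5 (beat 6) — appoggiatura.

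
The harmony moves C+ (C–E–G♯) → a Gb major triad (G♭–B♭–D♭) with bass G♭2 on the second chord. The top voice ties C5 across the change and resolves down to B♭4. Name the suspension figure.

At the second chord the bass is G♭2. The suspended C5 lies a fourth above the bass; after resolving down by step to B♭4, the interval above the bass becomes a third.
Suspension figures are named by those two intervals: 4–3.

4–3 suspension.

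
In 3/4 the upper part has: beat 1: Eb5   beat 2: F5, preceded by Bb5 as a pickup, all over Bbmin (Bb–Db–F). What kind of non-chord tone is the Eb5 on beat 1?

The harmony at that moment is Bb minor triad (Bb, Db, F); Eb5 is not a chord tone.
It is approached by leap down from Bb5 and left by step up to F5.
Leap in, step out, metrically accented — an appoggiatura.

Appoggiatura.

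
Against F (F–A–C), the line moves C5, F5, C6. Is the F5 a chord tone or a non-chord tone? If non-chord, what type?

F major triad contains F, A, C; F is the root, so it is a chord tone.

Chord tone (the root of F major triad).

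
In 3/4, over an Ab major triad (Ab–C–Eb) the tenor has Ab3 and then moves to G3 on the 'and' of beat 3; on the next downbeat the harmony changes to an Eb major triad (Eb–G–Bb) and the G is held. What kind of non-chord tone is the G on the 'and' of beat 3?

Anticipation.

The harmony at that moment is Ab major triad (Ab, C, Eb); G3 is not a chord tone.
It is approached by step down from Ab3 and then sustained as the same pitch into the next harmony.
Arriving early and becoming a chord tone when the harmony changes — an anticipation.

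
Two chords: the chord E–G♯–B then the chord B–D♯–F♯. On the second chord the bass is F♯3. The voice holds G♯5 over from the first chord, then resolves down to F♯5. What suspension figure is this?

At the second chord the bass is F♯3. The suspended G♯5 lies a ninth above the bass; after resolving down by step to F♯5, the interval above the bass becomes an octave.
Suspension figures are named by those two intervals: 9–8.

9–8 suspension.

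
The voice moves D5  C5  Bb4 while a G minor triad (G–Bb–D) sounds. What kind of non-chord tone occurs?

C5 is a passing tone.

The harmony at that moment is G minor triad (G, Bb, D); C5 is not a chord tone.
It is approached by step down from D5 and left by step down to Bb4.
Step in, step out in the same direction — a passing tone.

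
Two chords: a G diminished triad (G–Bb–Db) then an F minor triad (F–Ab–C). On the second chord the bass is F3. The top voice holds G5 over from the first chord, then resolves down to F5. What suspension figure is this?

9–8 suspension.

At the second chord the bass is F3. The suspended G5 lies a ninth above the bass; after resolving down by step to F5, the interval above the bass becomes an octave.
Suspension figures are named by those two intervals: 9–8.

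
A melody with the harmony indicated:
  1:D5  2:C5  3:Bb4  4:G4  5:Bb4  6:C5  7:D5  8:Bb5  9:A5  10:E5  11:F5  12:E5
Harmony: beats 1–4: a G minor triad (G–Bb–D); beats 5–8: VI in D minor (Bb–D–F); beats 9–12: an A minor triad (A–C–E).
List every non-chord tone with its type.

The harmony at that moment is G minor triad (G, Bb, D); C5 is not a chord tone.
It is approached by step down from D5 and left by step down to Bb4.
Step in, step out in the same direction — a passing tone.
The harmony at that moment is Bb major triad (Bb, D, F); C5 is not a chord tone.
It is approached by step up from Bb4 and left by step up to D5.
Step in, step out in the same direction — a passing tone.
The harmony at that moment is A minor triad (A, C, E); F5 is not a chord tone.
It is approached by step up from E5 and left by step down to E5.
Step away and step back to the same note — a neighbor tone (upper neighbor).

C5 (beat 2) — passing tone; C5 (beat 6) — passing tone; F5 (beat 11) — neighbor tone.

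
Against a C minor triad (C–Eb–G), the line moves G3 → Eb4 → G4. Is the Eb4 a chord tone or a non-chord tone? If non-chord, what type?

Chord tone (the third of C minor triad).

C minor triad contains C, Eb, G; Eb is the third, so it is a chord tone.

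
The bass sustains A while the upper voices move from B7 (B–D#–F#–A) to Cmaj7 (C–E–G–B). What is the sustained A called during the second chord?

The harmony at that moment is C major seventh chord (C, E, G, B); A is not a chord tone.
It is held over (the same pitch as the preceding A) and then sustained as the same pitch into the next harmony.
Sustained through a change of harmony — a pedal tone.

Pedal tone (pedal point).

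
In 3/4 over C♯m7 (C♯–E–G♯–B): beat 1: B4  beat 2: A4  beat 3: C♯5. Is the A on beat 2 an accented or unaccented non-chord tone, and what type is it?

Unaccented escape tone.

The harmony at that moment is C♯ minor seventh chord (C♯, E, G♯, B); A4 is not a chord tone.
It is approached by step down from B4 and left by leap up to C♯5.
Step in, leap out — an escape tone.
It falls on a weak beat, so it is unaccented.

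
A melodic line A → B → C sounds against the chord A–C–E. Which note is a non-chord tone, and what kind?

B is a passing tone.

The harmony at that moment is A minor triad (A, C, E); B is not a chord tone.
It is approached by step up from A and left by step up to C.
Step in, step out in the same direction — a passing tone.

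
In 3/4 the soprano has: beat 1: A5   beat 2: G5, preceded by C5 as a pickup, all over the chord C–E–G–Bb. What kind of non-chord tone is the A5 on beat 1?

Appoggiatura.

The harmony at that moment is C dominant seventh chord (C, E, G, Bb); A5 is not a chord tone.
It is approached by leap up from C5 and left by step down to G5.
Leap in, step out, metrically accented — an appoggiatura.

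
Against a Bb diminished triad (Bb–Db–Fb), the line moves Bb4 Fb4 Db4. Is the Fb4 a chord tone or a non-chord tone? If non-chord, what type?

Chord tone (the fifth of Bb diminished triad).

Bb diminished triad contains Bb, Db, Fb; Fb is the fifth, so it is a chord tone.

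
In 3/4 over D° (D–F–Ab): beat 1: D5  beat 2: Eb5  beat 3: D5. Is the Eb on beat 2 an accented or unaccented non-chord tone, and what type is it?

The harmony at that moment is D diminished triad (D, F, Ab); Eb5 is not a chord tone.
It is approached by step up from D5 and left by step down to D5.
Step away and step back to the same note — a neighbor tone (upper neighbor).
It falls on a weak beat, so it is unaccented.

Unaccented neighbor tone.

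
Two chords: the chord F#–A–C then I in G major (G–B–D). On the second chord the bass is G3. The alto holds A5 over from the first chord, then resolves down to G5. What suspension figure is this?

9–8 suspension.

At the second chord the bass is G3. The suspended A5 lies a ninth above the bass; after resolving down by step to G5, the interval above the bass becomes an octave.
Suspension figures are named by those two intervals: 9–8.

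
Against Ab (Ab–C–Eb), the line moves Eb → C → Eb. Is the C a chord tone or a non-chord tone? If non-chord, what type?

Chord tone (the third of Ab major triad).

Ab major triad contains Ab, C, Eb; C is the third, so it is a chord tone.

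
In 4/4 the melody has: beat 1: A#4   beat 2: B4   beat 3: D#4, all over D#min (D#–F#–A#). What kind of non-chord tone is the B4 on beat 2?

Escape tone.

The harmony at that moment is D# minor triad (D#, F#, A#); B4 is not a chord tone.
It is approached by step up from A#4 and left by leap down to D#4.
Step in, leap out, on a weak beat — an escape tone.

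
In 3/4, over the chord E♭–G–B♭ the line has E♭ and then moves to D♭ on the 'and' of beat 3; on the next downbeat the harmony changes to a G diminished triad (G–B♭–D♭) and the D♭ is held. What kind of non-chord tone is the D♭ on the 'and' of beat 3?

Anticipation.

The harmony at that moment is E♭ major triad (E♭, G, B♭); D♭ is not a chord tone.
It is approached by step down from E♭ and then sustained as the same pitch into the next harmony.
Arriving early and becoming a chord tone when the harmony changes — an anticipation.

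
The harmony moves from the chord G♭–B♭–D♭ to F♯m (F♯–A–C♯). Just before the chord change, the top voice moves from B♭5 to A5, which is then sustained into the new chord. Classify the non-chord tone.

A5 is an anticipation.

The harmony at that moment is G♭ major triad (G♭, B♭, D♭); A5 is not a chord tone.
It is approached by step down from B♭5 and then sustained as the same pitch into the next harmony.
Arriving early and becoming a chord tone when the harmony changes — an anticipation.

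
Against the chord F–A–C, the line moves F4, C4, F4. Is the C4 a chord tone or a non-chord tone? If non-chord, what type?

Chord tone (the fifth of F major triad).

F major triad contains F, A, C; C is the fifth, so it is a chord tone.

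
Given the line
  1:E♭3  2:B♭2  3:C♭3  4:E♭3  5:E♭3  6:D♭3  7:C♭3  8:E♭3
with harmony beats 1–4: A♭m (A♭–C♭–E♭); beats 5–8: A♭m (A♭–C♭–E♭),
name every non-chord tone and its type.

B♭2 (beat 2) — appoggiatura; D♭3 (beat 6) — passing tone.

The harmony at that moment is A♭ minor triad (A♭, C♭, E♭); B♭2 is not a chord tone.
It is approached by leap down from E♭3 and left by step up to C♭3.
Leap in, step out — an appoggiatura.
The harmony at that moment is A♭ minor triad (A♭, C♭, E♭); D♭3 is not a chord tone.
It is approached by step down from E♭3 and left by step down to C♭3.
Step in, step out in the same direction — a passing tone.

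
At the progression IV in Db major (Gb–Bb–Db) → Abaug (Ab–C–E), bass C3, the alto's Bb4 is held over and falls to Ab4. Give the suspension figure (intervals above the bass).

At the second chord the bass is C3. The suspended Bb4 lies a seventh above the bass; after resolving down by step to Ab4, the interval above the bass becomes a sixth.
Suspension figures are named by those two intervals: 7–6.

7–6 suspension.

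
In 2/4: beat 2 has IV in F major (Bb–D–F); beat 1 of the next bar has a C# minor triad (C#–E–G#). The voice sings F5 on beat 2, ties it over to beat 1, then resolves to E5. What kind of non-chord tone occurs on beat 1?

The harmony at that moment is C# minor triad (C#, E, G#); F5 is not a chord tone.
It is held over (the same pitch as the preceding F5) and left by step down to E5.
Held over from the previous chord and resolving down by step — a suspension.

Suspension.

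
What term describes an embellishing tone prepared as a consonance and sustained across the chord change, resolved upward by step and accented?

Approach: by preparation — the pitch is first a chord tone, then held (tied or repeated) while the harmony changes under it. Departure: up by step. Metric position: strong.
A prepared dissonance that resolves upward by step — a retardation. (The same figure resolving downward would be a suspension.)

Retardation.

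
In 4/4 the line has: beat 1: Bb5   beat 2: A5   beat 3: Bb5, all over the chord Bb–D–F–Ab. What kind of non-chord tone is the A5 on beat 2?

Lower neighbor tone.

The harmony at that moment is Bb dominant seventh chord (Bb, D, F, Ab); A5 is not a chord tone.
It is approached by step down from Bb5 and left by step up to Bb5.
Step away and step back to the same note — a neighbor tone (lower neighbor).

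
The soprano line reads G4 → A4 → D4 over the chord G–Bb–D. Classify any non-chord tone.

A4 is an escape tone.

The harmony at that moment is G minor triad (G, Bb, D); A4 is not a chord tone.
It is approached by step up from G4 and left by leap down to D4.
Step in, leap out — an escape tone.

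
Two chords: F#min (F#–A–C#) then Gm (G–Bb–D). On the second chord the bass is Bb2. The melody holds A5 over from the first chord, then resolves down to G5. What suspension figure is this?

At the second chord the bass is Bb2. The suspended A5 lies a seventh above the bass; after resolving down by step to G5, the interval above the bass becomes a sixth.
Suspension figures are named by those two intervals: 7–6.

7–6 suspension.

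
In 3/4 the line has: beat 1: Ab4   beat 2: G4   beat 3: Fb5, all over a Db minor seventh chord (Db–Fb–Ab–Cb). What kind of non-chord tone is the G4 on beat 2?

The harmony at that moment is Db minor seventh chord (Db, Fb, Ab, Cb); G4 is not a chord tone.
It is approached by step down from Ab4 and left by leap up to Fb5.
Step in, leap out, on a weak beat — an escape tone.

Escape tone.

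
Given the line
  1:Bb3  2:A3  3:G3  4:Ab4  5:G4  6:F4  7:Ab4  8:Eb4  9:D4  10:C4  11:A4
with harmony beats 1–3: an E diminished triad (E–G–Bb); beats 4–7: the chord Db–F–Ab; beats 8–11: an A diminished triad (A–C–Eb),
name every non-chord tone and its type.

A3 (beat 2) — passing tone; G4 (beat 5) — passing tone; D4 (beat 9) — passing tone.

The harmony at that moment is E diminished triad (E, G, Bb); A3 is not a chord tone.
It is approached by step down from Bb3 and left by step down to G3.
Step in, step out in the same direction — a passing tone.
The harmony at that moment is Db major triad (Db, F, Ab); G4 is not a chord tone.
It is approached by step down from Ab4 and left by step down to F4.
Step in, step out in the same direction — a passing tone.
The harmony at that moment is A diminished triad (A, C, Eb); D4 is not a chord tone.
It is approached by step down from Eb4 and left by step down to C4.
Step in, step out in the same direction — a passing tone.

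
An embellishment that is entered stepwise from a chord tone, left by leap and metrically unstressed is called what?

Escape tone.

Approach: by step. Departure: by leap. Metric position: weak.
Step in, leap out, from a weak position — an escape tone (échappée). (It is the mirror image of the appoggiatura, which leaps in and steps out on a strong beat.)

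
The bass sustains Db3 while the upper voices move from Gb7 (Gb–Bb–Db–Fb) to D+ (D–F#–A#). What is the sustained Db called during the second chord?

The harmony at that moment is D augmented triad (D, F#, A#); Db3 is not a chord tone.
It is held over (the same pitch as the preceding Db3) and then sustained as the same pitch into the next harmony.
Sustained through a change of harmony — a pedal tone.

Pedal tone (pedal point).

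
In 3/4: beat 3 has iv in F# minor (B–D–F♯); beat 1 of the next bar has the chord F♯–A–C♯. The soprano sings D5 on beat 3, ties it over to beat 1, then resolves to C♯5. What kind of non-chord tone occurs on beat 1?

The harmony at that moment is F♯ minor triad (F♯, A, C♯); D5 is not a chord tone.
It is held over (the same pitch as the preceding D5) and left by step down to C♯5.
Held over from the previous chord and resolving down by step — a suspension.

Suspension.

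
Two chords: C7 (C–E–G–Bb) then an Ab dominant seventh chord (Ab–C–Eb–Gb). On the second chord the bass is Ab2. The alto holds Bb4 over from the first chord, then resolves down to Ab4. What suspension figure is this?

9–8 suspension.

At the second chord the bass is Ab2. The suspended Bb4 lies a ninth above the bass; after resolving down by step to Ab4, the interval above the bass becomes an octave.
Suspension figures are named by those two intervals: 9–8.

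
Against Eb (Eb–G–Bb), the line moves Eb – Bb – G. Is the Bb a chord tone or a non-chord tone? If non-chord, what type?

Chord tone (the fifth of Eb major triad).

Eb major triad contains Eb, G, Bb; Bb is the fifth, so it is a chord tone.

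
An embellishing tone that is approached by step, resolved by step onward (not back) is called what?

Approach: by step. Departure: by step, continuing in the same direction.
Stepwise on both sides with no change of direction means the note fills in the space between two different chord tones — a passing tone. (Had it turned back to its starting note it would be a neighbor tone instead.)

Passing tone.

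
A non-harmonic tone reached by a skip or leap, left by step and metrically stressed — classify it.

Appoggiatura.

Approach: by leap. Departure: by step. Metric position: strong.
Leap in, step out, in a metrically strong position — an appoggiatura. (It is the mirror image of the escape tone, which steps in and leaps out from a weak position.)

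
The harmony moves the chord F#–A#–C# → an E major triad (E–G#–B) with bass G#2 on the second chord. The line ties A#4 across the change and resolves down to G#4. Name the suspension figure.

9–8 suspension.

At the second chord the bass is G#2. The suspended A#4 lies a ninth above the bass; after resolving down by step to G#4, the interval above the bass becomes an octave.
Suspension figures are named by those two intervals: 9–8.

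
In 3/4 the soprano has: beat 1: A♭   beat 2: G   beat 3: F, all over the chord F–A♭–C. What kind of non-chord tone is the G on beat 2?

The harmony at that moment is F minor triad (F, A♭, C); G is not a chord tone.
It is approached by step down from A♭ and left by step down to F.
Step in, step out in the same direction — a passing tone.

Passing tone.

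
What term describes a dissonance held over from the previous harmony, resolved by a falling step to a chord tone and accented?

Approach: by preparation — the pitch is first a chord tone, then held (tied or repeated) while the harmony changes under it. Departure: down by step. Metric position: strong.
A prepared dissonance that resolves downward by step — a suspension. (The same figure resolving upward would be a retardation.)

Suspension.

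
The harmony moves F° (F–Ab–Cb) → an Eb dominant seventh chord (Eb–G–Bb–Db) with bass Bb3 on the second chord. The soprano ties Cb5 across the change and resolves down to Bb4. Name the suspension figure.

At the second chord the bass is Bb3. The suspended Cb5 lies a ninth above the bass; after resolving down by step to Bb4, the interval above the bass becomes an octave.
Suspension figures are named by those two intervals: 9–8.

9–8 suspension.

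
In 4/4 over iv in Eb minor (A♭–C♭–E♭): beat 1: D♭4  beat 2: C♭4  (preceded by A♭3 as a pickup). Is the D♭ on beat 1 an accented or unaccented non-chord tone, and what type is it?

The harmony at that moment is A♭ minor triad (A♭, C♭, E♭); D♭4 is not a chord tone.
It is approached by leap up from A♭3 and left by step down to C♭4.
Leap in, step out — an appoggiatura.
It falls on the downbeat, so it is accented.

Accented appoggiatura.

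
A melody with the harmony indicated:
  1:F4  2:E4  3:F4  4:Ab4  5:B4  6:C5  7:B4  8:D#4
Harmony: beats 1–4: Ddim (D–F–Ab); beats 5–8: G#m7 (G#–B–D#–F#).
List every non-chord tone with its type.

E4 (beat 2) — neighbor tone; C5 (beat 6) — neighbor tone.

The harmony at that moment is D diminished triad (D, F, Ab); E4 is not a chord tone.
It is approached by step down from F4 and left by step up to F4.
Step away and step back to the same note — a neighbor tone (lower neighbor).
The harmony at that moment is G# minor seventh chord (G#, B, D#, F#); C5 is not a chord tone.
It is approached by step up from B4 and left by step down to B4.
Step away and step back to the same note — a neighbor tone (upper neighbor).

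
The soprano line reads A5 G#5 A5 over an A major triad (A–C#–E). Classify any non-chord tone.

G#5 is a neighbor tone.

The harmony at that moment is A major triad (A, C#, E); G#5 is not a chord tone.
It is approached by step down from A5 and left by step up to A5.
Step away and step back to the same note — a neighbor tone (lower neighbor).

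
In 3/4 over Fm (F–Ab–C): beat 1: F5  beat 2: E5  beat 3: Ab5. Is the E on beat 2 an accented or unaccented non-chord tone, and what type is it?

The harmony at that moment is F minor triad (F, Ab, C); E5 is not a chord tone.
It is approached by step down from F5 and left by leap up to Ab5.
Step in, leap out — an escape tone.
It falls on a weak beat, so it is unaccented.

Unaccented escape tone.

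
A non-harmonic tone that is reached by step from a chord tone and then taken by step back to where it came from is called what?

Approach: by step. Departure: by step in the opposite direction, back to the starting pitch.
Stepwise on both sides but reversing to return to the same chord tone — a neighbor tone. (Had it continued onward in the same direction it would be a passing tone instead.)

Neighbor tone.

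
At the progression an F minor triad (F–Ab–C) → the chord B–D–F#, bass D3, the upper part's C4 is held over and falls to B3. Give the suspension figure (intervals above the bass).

At the second chord the bass is D3. The suspended C4 lies a seventh above the bass; after resolving down by step to B3, the interval above the bass becomes a sixth.
Suspension figures are named by those two intervals: 7–6.

7–6 suspension.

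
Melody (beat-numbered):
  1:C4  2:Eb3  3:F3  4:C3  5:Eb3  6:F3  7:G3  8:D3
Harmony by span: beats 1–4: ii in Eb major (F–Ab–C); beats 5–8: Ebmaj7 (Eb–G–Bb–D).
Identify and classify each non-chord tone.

Eb3 (beat 2) — appoggiatura; F3 (beat 6) — passing tone.

The harmony at that moment is F minor triad (F, Ab, C); Eb3 is not a chord tone.
It is approached by leap down from C4 and left by step up to F3.
Leap in, step out — an appoggiatura.
The harmony at that moment is Eb major seventh chord (Eb, G, Bb, D); F3 is not a chord tone.
It is approached by step up from Eb3 and left by step up to G3.
Step in, step out in the same direction — a passing tone.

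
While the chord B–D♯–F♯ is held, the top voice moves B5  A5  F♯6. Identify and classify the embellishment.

The harmony at that moment is B major triad (B, D♯, F♯); A5 is not a chord tone.
It is approached by step down from B5 and left by leap up to F♯6.
Step in, leap out — an escape tone.

A5 is an escape tone.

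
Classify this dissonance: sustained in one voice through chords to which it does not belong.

Pedal tone.

Approach: none. Departure: none — a single pitch is sustained while the chords change around it, passing through harmonies that do not contain it.
No melodic motion at all; the dissonance is created entirely by the moving harmonies against the stationary note — a pedal tone (pedal point).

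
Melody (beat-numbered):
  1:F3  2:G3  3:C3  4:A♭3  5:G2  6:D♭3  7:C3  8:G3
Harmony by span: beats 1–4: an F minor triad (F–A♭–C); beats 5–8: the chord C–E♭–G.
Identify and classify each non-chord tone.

G3 (beat 2) — escape tone; D♭3 (beat 6) — appoggiatura.

The harmony at that moment is F minor triad (F, A♭, C); G3 is not a chord tone.
It is approached by step up from F3 and left by leap down to C3.
Step in, leap out — an escape tone.
The harmony at that moment is C minor triad (C, E♭, G); D♭3 is not a chord tone.
It is approached by leap up from G2 and left by step down to C3.
Leap in, step out — an appoggiatura.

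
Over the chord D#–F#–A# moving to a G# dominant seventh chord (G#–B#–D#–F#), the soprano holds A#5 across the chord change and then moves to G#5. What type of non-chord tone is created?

A#5 is a suspension.

The harmony at that moment is G# dominant seventh chord (G#, B#, D#, F#); A#5 is not a chord tone.
It is held over (the same pitch as the preceding A#5) and left by step down to G#5.
Held over from the previous chord and resolving down by step — a suspension.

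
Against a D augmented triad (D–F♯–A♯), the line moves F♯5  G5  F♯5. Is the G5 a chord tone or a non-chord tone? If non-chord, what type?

Non-chord tone — a neighbor tone.

The harmony at that moment is D augmented triad (D, F♯, A♯); G5 is not a chord tone.
It is approached by step up from F♯5 and left by step down to F♯5.
Step away and step back to the same note — a neighbor tone (upper neighbor).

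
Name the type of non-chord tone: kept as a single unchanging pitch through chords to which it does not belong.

Approach: none. Departure: none — a single pitch is sustained while the chords change around it, passing through harmonies that do not contain it.
No melodic motion at all; the dissonance is created entirely by the moving harmonies against the stationary note — a pedal tone (pedal point).

Pedal tone.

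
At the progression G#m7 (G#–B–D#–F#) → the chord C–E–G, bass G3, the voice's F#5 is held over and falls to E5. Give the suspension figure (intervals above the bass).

At the second chord the bass is G3. The suspended F#5 lies a seventh above the bass; after resolving down by step to E5, the interval above the bass becomes a sixth.
Suspension figures are named by those two intervals: 7–6.

7–6 suspension.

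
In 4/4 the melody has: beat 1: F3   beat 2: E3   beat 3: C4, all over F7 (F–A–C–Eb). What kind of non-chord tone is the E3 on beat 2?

Escape tone.

The harmony at that moment is F dominant seventh chord (F, A, C, Eb); E3 is not a chord tone.
It is approached by step down from F3 and left by leap up to C4.
Step in, leap out, on a weak beat — an escape tone.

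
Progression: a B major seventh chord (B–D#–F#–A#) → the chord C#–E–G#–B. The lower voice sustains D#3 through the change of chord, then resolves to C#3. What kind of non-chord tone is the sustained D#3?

The harmony at that moment is C# minor seventh chord (C#, E, G#, B); D#3 is not a chord tone.
It is held over (the same pitch as the preceding D#3) and left by step down to C#3.
Held over from the previous chord and resolving down by step — a suspension.

D#3 is a suspension.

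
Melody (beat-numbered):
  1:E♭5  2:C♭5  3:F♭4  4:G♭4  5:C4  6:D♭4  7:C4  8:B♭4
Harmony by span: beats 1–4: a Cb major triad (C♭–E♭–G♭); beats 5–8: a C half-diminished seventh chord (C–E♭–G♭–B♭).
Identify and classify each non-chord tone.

The harmony at that moment is C♭ major triad (C♭, E♭, G♭); F♭4 is not a chord tone.
It is approached by leap down from C♭5 and left by step up to G♭4.
Leap in, step out — an appoggiatura.
The harmony at that moment is C half-diminished seventh chord (C, E♭, G♭, B♭); D♭4 is not a chord tone.
It is approached by step up from C4 and left by step down to C4.
Step away and step back to the same note — a neighbor tone (upper neighbor).

F♭4 (beat 3) — appoggiatura; D♭4 (beat 6) — neighbor tone.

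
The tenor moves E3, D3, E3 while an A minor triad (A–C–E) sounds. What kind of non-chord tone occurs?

The harmony at that moment is A minor triad (A, C, E); D3 is not a chord tone.
It is approached by step down from E3 and left by step up to E3.
Step away and step back to the same note — a neighbor tone (lower neighbor).

D3 is a neighbor tone.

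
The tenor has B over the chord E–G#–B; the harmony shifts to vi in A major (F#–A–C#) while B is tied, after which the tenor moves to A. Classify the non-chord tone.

B is a suspension.

The harmony at that moment is F# minor triad (F#, A, C#); B is not a chord tone.
It is held over (the same pitch as the preceding B) and left by step down to A.
Held over from the previous chord and resolving down by step — a suspension.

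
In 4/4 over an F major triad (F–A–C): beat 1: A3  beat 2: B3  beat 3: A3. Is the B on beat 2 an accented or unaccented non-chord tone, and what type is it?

Unaccented neighbor tone.

The harmony at that moment is F major triad (F, A, C); B3 is not a chord tone.
It is approached by step up from A3 and left by step down to A3.
Step away and step back to the same note — a neighbor tone (upper neighbor).
It falls on a weak beat, so it is unaccented.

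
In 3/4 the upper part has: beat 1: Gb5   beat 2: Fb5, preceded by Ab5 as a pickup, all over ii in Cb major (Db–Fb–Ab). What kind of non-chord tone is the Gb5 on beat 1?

The harmony at that moment is Db minor triad (Db, Fb, Ab); Gb5 is not a chord tone.
It is approached by step down from Ab5 and left by step down to Fb5.
Step in, step out in the same direction — a passing tone.

Passing tone.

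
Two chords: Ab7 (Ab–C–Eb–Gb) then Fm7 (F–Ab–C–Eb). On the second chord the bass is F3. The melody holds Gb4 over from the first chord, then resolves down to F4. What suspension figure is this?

At the second chord the bass is F3. The suspended Gb4 lies a ninth above the bass; after resolving down by step to F4, the interval above the bass becomes an octave.
Suspension figures are named by those two intervals: 9–8.

9–8 suspension.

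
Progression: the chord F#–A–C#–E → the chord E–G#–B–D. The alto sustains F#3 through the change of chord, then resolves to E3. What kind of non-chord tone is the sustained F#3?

The harmony at that moment is E dominant seventh chord (E, G#, B, D); F#3 is not a chord tone.
It is held over (the same pitch as the preceding F#3) and left by step down to E3.
Held over from the previous chord and resolving down by step — a suspension.

F#3 is a suspension.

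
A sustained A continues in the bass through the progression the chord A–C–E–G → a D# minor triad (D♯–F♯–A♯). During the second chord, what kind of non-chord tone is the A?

The harmony at that moment is D♯ minor triad (D♯, F♯, A♯); A is not a chord tone.
It is held over (the same pitch as the preceding A) and then sustained as the same pitch into the next harmony.
Sustained through a change of harmony — a pedal tone.

Pedal tone (pedal point).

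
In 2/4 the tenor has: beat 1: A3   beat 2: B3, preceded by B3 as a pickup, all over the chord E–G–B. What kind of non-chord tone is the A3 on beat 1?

The harmony at that moment is E minor triad (E, G, B); A3 is not a chord tone.
It is approached by step down from B3 and left by step up to B3.
Step away and step back to the same note — a neighbor tone (lower neighbor).

Lower neighbor tone.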